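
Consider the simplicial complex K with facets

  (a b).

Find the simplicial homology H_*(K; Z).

H_0 = Z,  H_1 = 0.

Fix the vertex order a < b and write every simplex with vertices in increasing order. Then dim K = 1 and the simplices of K are:

  0-simplices (2): a, b
  1-simplices (1): ab

so the chain groups are C_0 ≅ Z^2, C_1 ≅ Z^1.

∂_1: C_1 → C_0 maps an edge to its endpoints' difference, ∂[p,q] = q − p. For instance
  ∂ab = b − a.
This gives a 2×1 integer matrix of rank 1; reducing to Smith normal form yields diagonal entries (1).

Reading off H_k = ker ∂_k / im ∂_{k+1}:

  H_0: rank C_0 − rank ∂_1 = 2 − 1 = 1, and the invariant factors of ∂_1 are all 1, so H_0 = Z.
  H_1: rank ker ∂_1 − rank ∂_2 = (1 − 1) − 0 = 0, and there is no ∂_2, so H_1 = 0.

As a check, the Euler characteristic is 2 − 1 = 1, which agrees with 1 − 0 = 1.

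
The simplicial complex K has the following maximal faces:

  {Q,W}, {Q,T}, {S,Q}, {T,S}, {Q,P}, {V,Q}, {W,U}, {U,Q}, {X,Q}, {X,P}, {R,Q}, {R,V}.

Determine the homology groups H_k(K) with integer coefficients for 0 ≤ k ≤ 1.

Order the vertices as P < Q < R < S < T < U < V < W < X. Listing each simplex with vertices in this order, K has dimension 1 with simplices:

  0-simplices (9): P, Q, R, S, T, U, V, W, X
  1-simplices (12): PQ, PX, QR, QS, QT, QU, QV, QW, QX, RV, ST, UW

giving chain groups C_0 ≅ Z^9, C_1 ≅ Z^12.

The boundary map ∂_1: C_1 → C_0 is given by ∂[p,q] = [q] − [p]. For instance
  ∂PX = X − P.
This gives a 9×12 integer matrix of rank 8; reducing to Smith normal form yields diagonal entries (1,1,1,1,1,1,1,1).

From H_k ≅ ker(∂_k) / im(∂_{k+1}) we obtain:

  H_0: rank C_0 − rank ∂_1 = 9 − 8 = 1, and the invariant factors of ∂_1 are all 1, so H_0 ≅ Z.
  H_1: rank ker ∂_1 − rank ∂_2 = (12 − 8) − 0 = 4, and there is no ∂_2, so H_1 ≅ Z^4.

H_0 = Z,  H_1 = Z^4.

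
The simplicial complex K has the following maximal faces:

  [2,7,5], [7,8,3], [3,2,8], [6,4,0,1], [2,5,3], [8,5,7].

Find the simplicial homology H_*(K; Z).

We work with the vertex ordering 0 < 1 < 2 < 3 < 4 < 5 < 6 < 7 < 8. The simplices of K, each written with vertices in increasing order, are:

  0-simplices (9): [0], [1], [2], [3], [4], [5], [6], [7], [8]
  1-simplices (16): [0,1], [0,4], [0,6], [1,4], [1,6], [2,3], [2,5], [2,7], [2,8], [3,5], [3,7], [3,8], [4,6], [5,7], [5,8], [7,8]
  2-simplices (9): [0,1,4], [0,1,6], [0,4,6], [1,4,6], [2,3,5], [2,3,8], [2,5,7], [3,7,8], [5,7,8]
  3-simplices (1): [0,1,4,6]

Hence C_0 ≅ Z^9, C_1 ≅ Z^16, C_2 ≅ Z^9, C_3 ≅ Z^1.

The boundary map ∂_1: C_1 → C_0 maps an edge to its endpoints' difference, ∂[p,q] = q − p.
The resulting 9×16 matrix has rank 7, and its Smith normal form has invariant factors (1,1,1,1,1,1,1).

∂_2: C_2 → C_1 sends each 2-simplex [p,q,r] to [q,r] − [p,r] + [p,q]. For instance
  ∂[0,1,6] = [1,6] − [0,6] + [0,1],
  ∂[2,5,7] = [5,7] − [2,7] + [2,5].
The 16×9 boundary matrix has rank 8 and Smith normal form diag(1,1,1,1,1,1,1,1).

Boundary ∂_3: C_3 → C_2 sends each 3-simplex σ to the alternating sum Σ_i (−1)^i (σ with its i-th vertex removed). For instance
  ∂[0,1,4,6] = [1,4,6] − [0,4,6] + [0,1,6] − [0,1,4].
The resulting 9×1 matrix has rank 1, and its Smith normal form has invariant factors (1).

From H_k ≅ ker(∂_k) / im(∂_{k+1}) we obtain:

  H_0: rank C_0 − rank ∂_1 = 9 − 7 = 2, and the invariant factors of ∂_1 are all 1, so H_0 ≅ Z^2.
  H_1: rank ker ∂_1 − rank ∂_2 = (16 − 7) − 8 = 1, and the invariant factors of ∂_2 are all 1, so H_1 ≅ Z.
  H_2: rank ker ∂_2 − rank ∂_3 = (9 − 8) − 1 = 0, and the invariant factors of ∂_3 are all 1, so H_2 ≅ 0.
  H_3: rank ker ∂_3 − rank ∂_4 = (1 − 1) − 0 = 0, and there is no ∂_4, so H_3 ≅ 0.

(K is a triangulation of the disjoint union of the Möbius band and the 3-simplex.)

H_0 ≅ Z^2,  H_1 ≅ Z,  H_2 = 0,  H_3 = 0.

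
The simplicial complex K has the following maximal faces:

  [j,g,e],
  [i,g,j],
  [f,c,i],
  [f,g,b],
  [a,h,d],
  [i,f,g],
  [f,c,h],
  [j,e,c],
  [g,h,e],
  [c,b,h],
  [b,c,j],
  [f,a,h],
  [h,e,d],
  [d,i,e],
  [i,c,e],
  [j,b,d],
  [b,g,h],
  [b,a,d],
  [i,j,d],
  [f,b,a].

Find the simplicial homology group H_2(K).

H_2 = 0.

Fix the vertex order a < b < c < d < e < f < g < h < i < j and write every simplex with vertices in increasing order. Then dim K = 2 and the simplices of K are:

  0-simplices (10): a, b, c, d, e, f, g, h, i, j
  1-simplices (30): ab, ad, af, ah, bc, bd, bf, bg, bh, bj, ce, cf, ch, ci, cj, de, dh, di, dj, eg, eh, ei, ej, fg, fh, fi, gh, gi, gj, ij
  2-simplices (20): abd, abf, adh, afh, bch, bcj, bdj, bfg, bgh, cei, cej, cfh, cfi, deh, dei, dij, egh, egj, fgi, gij

Hence C_0 ≅ Z^10, C_1 ≅ Z^30, C_2 ≅ Z^20.

∂_1: C_1 → C_0 maps an edge to its endpoints' difference, ∂[p,q] = q − p. For instance
  ∂ah = h − a.
As a 10×30 matrix over Z this has rank 9, with invariant factors (1,1,1,1,1,1,1,1,1).

Boundary ∂_2: C_2 → C_1 maps a triangle to the signed sum of its edges. For instance
  ∂fgi = gi − fi + fg,
  ∂cej = ej − cj + ce.
This gives a 30×20 integer matrix of rank 20; reducing to Smith normal form yields diagonal entries (1,1,1,1,1,1,1,1,1,1,1,1,1,1,1,1,1,1,1,2).

Now H_k = ker ∂_k / im ∂_{k+1}, so:

  H_2: rank ker ∂_2 − rank ∂_3 = (20 − 20) − 0 = 0, and there is no ∂_3, so H_2 = 0.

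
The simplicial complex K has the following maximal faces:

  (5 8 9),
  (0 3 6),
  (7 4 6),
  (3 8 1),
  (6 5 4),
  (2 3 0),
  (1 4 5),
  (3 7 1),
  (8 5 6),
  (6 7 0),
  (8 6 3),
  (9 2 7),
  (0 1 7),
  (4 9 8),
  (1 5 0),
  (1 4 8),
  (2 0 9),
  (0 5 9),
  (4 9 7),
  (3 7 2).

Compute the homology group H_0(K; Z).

H_0 ≅ Z.

Fix the vertex order 0 < 1 < 2 < 3 < 4 < 5 < 6 < 7 < 8 < 9 and write every simplex with vertices in increasing order. Then dim K = 2 and the simplices of K are:

  0-simplices (10): [0], [1], [2], [3], [4], [5], [6], [7], [8], [9]
  1-simplices (30): (30 of them)
  2-simplices (20): (20 of them)

Hence C_0 ≅ Z^10, C_1 ≅ Z^30, C_2 ≅ Z^20.

Boundary ∂_1: C_1 → C_0 is given by ∂[p,q] = [q] − [p].
The 10×30 boundary matrix has rank 9 and Smith normal form diag(1,1,1,1,1,1,1,1,1).

Boundary ∂_2: C_2 → C_1 acts by ∂[p,q,r] = [q,r] − [p,r] + [p,q]. For instance
  ∂[0,2,9] = [2,9] − [0,9] + [0,2],
  ∂[1,3,8] = [3,8] − [1,8] + [1,3].
The 30×20 boundary matrix has rank 20 and Smith normal form diag(1,1,1,1,1,1,1,1,1,1,1,1,1,1,1,1,1,1,1,2).

From H_k ≅ ker(∂_k) / im(∂_{k+1}) we obtain:

  H_0: rank C_0 − rank ∂_1 = 10 − 9 = 1, and the invariant factors of ∂_1 are all 1, so H_0 ≅ Z.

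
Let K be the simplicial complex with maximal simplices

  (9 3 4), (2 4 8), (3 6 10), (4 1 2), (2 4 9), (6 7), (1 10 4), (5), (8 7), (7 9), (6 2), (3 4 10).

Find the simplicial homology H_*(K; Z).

We work with the vertex ordering 1 < 2 < 3 < 4 < 5 < 6 < 7 < 8 < 9 < 10. The simplices of K, each written with vertices in increasing order, are:

  0-simplices (10): [1], [2], [3], [4], [5], [6], [7], [8], [9], [10]
  1-simplices (18): [1,2], [1,4], [1,10], [2,4], [2,6], [2,8], [2,9], [3,4], [3,6], [3,9], [3,10], [4,8], [4,9], [4,10], [6,7], [6,10], [7,8], [7,9]
  2-simplices (7): [1,2,4], [1,4,10], [2,4,8], [2,4,9], [3,4,9], [3,4,10], [3,6,10]

giving chain groups C_0 ≅ Z^10, C_1 ≅ Z^18, C_2 ≅ Z^7.

Boundary ∂_1: C_1 → C_0 is given by ∂[p,q] = [q] − [p]. For instance
  ∂[2,8] = [8] − [2].
The resulting 10×18 matrix has rank 8, and its Smith normal form has invariant factors (1,1,1,1,1,1,1,1).

∂_2: C_2 → C_1 sends each 2-simplex [p,q,r] to [q,r] − [p,r] + [p,q]. For instance
  ∂[1,2,4] = [2,4] − [1,4] + [1,2],
  ∂[2,4,8] = [4,8] − [2,8] + [2,4].
The resulting 18×7 matrix has rank 7, and its Smith normal form has invariant factors (1,1,1,1,1,1,1).

From H_k ≅ ker(∂_k) / im(∂_{k+1}) we obtain:

  H_0: rank C_0 − rank ∂_1 = 10 − 8 = 2, and the invariant factors of ∂_1 are all 1, so H_0 = Z^2.
  H_1: rank ker ∂_1 − rank ∂_2 = (18 − 8) − 7 = 3, and the invariant factors of ∂_2 are all 1, so H_1 = Z^3.
  H_2: rank ker ∂_2 − rank ∂_3 = (7 − 7) − 0 = 0, and there is no ∂_3, so H_2 = 0.

As a check, the Euler characteristic is 10 − 18 + 7 = -1, which agrees with 2 − 3 + 0 = -1.

H_0 = Z^2,  H_1 = Z^3,  H_2 = 0.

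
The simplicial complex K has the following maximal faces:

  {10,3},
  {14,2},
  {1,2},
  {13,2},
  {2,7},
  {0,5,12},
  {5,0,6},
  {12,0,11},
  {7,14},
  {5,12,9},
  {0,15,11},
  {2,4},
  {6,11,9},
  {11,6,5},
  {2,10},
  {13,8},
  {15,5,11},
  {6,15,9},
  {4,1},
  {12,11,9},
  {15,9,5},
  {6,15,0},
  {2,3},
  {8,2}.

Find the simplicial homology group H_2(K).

Fix the vertex order 0 < 1 < 2 < 3 < 4 < 5 < 6 < 7 < 8 < 9 < 10 < 11 < 12 < 13 < 14 < 15 and write every simplex with vertices in increasing order. Then dim K = 2 and the simplices of K are:

  0-simplices (16): [0], [1], [2], [3], [4], [5], [6], [7], [8], [9], [10], [11], [12], [13], [14], [15]
  1-simplices (30): (30 of them)
  2-simplices (12): [0,5,6], [0,5,12], [0,6,15], [0,11,12], [0,11,15], [5,6,11], [5,9,12], [5,9,15], [5,11,15], [6,9,11], [6,9,15], [9,11,12]

giving chain groups C_0 ≅ Z^16, C_1 ≅ Z^30, C_2 ≅ Z^12.

The boundary map ∂_1: C_1 → C_0 is given by ∂[p,q] = [q] − [p]. For instance
  ∂[1,4] = [4] − [1].
This gives a 16×30 integer matrix of rank 14; reducing to Smith normal form yields diagonal entries (1,1,1,1,1,1,1,1,1,1,1,1,1,1).

The boundary map ∂_2: C_2 → C_1 maps a triangle to the signed sum of its edges. For instance
  ∂[0,6,15] = [6,15] − [0,15] + [0,6],
  ∂[6,9,11] = [9,11] − [6,11] + [6,9].
As a 30×12 matrix over Z this has rank 12, with invariant factors (1,1,1,1,1,1,1,1,1,1,1,2).

Computing H_k = (kernel of ∂_k) / (image of ∂_{k+1}):

  H_2: rank ker ∂_2 − rank ∂_3 = (12 − 12) − 0 = 0, and there is no ∂_3, so H_2 = 0.

H_2 = 0.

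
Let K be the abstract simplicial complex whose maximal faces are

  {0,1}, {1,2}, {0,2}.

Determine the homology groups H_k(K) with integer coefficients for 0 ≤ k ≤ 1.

We work with the vertex ordering 0 < 1 < 2. The simplices of K, each written with vertices in increasing order, are:

  0-simplices (3): [0], [1], [2]
  1-simplices (3): [0,1], [0,2], [1,2]

Hence C_0 ≅ Z^3, C_1 ≅ Z^3.

Boundary ∂_1: C_1 → C_0 is given by ∂[p,q] = [q] − [p]. For instance
  ∂[0,1] = [1] − [0].
The 3×3 boundary matrix has rank 2 and Smith normal form diag(1,1).

From H_k ≅ ker(∂_k) / im(∂_{k+1}) we obtain:

  H_0: rank C_0 − rank ∂_1 = 3 − 2 = 1, and the invariant factors of ∂_1 are all 1, so H_0 = Z.
  H_1: rank ker ∂_1 − rank ∂_2 = (3 − 2) − 0 = 1, and there is no ∂_2, so H_1 = Z.

(K is a triangulation of the circle S^1.)

H_0 ≅ Z,  H_1 ≅ Z.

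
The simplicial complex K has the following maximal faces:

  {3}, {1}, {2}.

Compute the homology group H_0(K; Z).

H_0 = Z^3.

Take the total order 1 < 2 < 3 on the vertex set. Then K (dimension 0) consists of the simplices:

  0-simplices (3): [1], [2], [3]

giving chain groups C_0 ≅ Z^3.

Reading off H_k = ker ∂_k / im ∂_{k+1}:

  H_0: rank C_0 − rank ∂_1 = 3 − 0 = 3, and there is no ∂_1, so H_0 = Z^3.

(K is a triangulation of a set of 3 points.)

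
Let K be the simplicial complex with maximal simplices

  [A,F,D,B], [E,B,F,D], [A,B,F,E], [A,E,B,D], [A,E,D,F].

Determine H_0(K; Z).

Order the vertices as A < B < D < E < F. Listing each simplex with vertices in this order, K has dimension 3 with simplices:

  0-simplices (5): A, B, D, E, F
  1-simplices (10): AB, AD, AE, AF, BD, BE, BF, DE, DF, EF
  2-simplices (10): ABD, ABE, ABF, ADE, ADF, AEF, BDE, BDF, BEF, DEF
  3-simplices (5): ABDE, ABDF, ABEF, ADEF, BDEF

so the chain groups are C_0 ≅ Z^5, C_1 ≅ Z^10, C_2 ≅ Z^10, C_3 ≅ Z^5.

Boundary ∂_1: C_1 → C_0 sends each edge [p,q] (with p < q) to q − p. For instance
  ∂EF = F − E.
The 5×10 boundary matrix has rank 4 and Smith normal form diag(1,1,1,1).

∂_2: C_2 → C_1 acts by ∂[p,q,r] = [q,r] − [p,r] + [p,q]. For instance
  ∂BEF = EF − BF + BE,
  ∂BDF = DF − BF + BD.
The resulting 10×10 matrix has rank 6, and its Smith normal form has invariant factors (1,1,1,1,1,1).

The boundary map ∂_3: C_3 → C_2 sends each 3-simplex σ to the alternating sum Σ_i (−1)^i (σ with its i-th vertex removed). For instance
  ∂ABDE = BDE − ADE + ABE − ABD,
  ∂ABEF = BEF − AEF + ABF − ABE.
The resulting 10×5 matrix has rank 4, and its Smith normal form has invariant factors (1,1,1,1).

Computing H_k = (kernel of ∂_k) / (image of ∂_{k+1}):

  H_0: rank C_0 − rank ∂_1 = 5 − 4 = 1, and the invariant factors of ∂_1 are all 1, so H_0 ≅ Z.

H_0 ≅ Z.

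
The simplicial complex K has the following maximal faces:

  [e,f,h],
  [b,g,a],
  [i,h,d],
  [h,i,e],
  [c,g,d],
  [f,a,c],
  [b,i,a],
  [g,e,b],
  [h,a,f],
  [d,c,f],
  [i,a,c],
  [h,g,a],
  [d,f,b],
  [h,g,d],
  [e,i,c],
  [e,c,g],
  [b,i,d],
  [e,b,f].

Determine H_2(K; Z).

Fix the vertex order a < b < c < d < e < f < g < h < i and write every simplex with vertices in increasing order. Then dim K = 2 and the simplices of K are:

  0-simplices (9): a, b, c, d, e, f, g, h, i
  1-simplices (27): ab, ac, af, ag, ah, ai, bd, be, bf, bg, bi, cd, ce, cf, cg, ci, df, dg, dh, di, ef, eg, eh, ei, fh, gh, hi
  2-simplices (18): abg, abi, acf, aci, afh, agh, bdf, bdi, bef, beg, cdf, cdg, ceg, cei, dgh, dhi, efh, ehi

so the chain groups are C_0 ≅ Z^9, C_1 ≅ Z^27, C_2 ≅ Z^18.

∂_1: C_1 → C_0 sends each edge [p,q] (with p < q) to q − p.
The 9×27 boundary matrix has rank 8 and Smith normal form diag(1,1,1,1,1,1,1,1).

Boundary ∂_2: C_2 → C_1 maps a triangle to the signed sum of its edges. For instance
  ∂cei = ei − ci + ce,
  ∂cdf = df − cf + cd.
The 27×18 boundary matrix has rank 17 and Smith normal form diag(1,1,1,1,1,1,1,1,1,1,1,1,1,1,1,1,1).

Reading off H_k = ker ∂_k / im ∂_{k+1}:

  H_2: rank ker ∂_2 − rank ∂_3 = (18 − 17) − 0 = 1, and there is no ∂_3, so H_2 ≅ Z.

H_2 = Z.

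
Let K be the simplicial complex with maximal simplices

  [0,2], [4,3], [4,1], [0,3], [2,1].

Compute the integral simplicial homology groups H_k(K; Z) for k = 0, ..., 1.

H_0 = Z,  H_1 = Z.

We work with the vertex ordering 0 < 1 < 2 < 3 < 4. The simplices of K, each written with vertices in increasing order, are:

  0-simplices (5): [0], [1], [2], [3], [4]
  1-simplices (5): [0,2], [0,3], [1,2], [1,4], [3,4]

so the chain groups are C_0 ≅ Z^5, C_1 ≅ Z^5.

∂_1: C_1 → C_0 sends each edge [p,q] (with p < q) to q − p. For instance
  ∂[1,4] = [4] − [1].
The resulting 5×5 matrix has rank 4, and its Smith normal form has invariant factors (1,1,1,1).

From H_k ≅ ker(∂_k) / im(∂_{k+1}) we obtain:

  H_0: rank C_0 − rank ∂_1 = 5 − 4 = 1, and the invariant factors of ∂_1 are all 1, so H_0 ≅ Z.
  H_1: rank ker ∂_1 − rank ∂_2 = (5 − 4) − 0 = 1, and there is no ∂_2, so H_1 ≅ Z.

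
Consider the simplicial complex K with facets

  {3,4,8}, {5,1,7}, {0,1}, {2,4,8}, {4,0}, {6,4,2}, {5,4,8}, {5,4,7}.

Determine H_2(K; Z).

H_2 = 0.

K has 9 vertices, 15 edges, 6 triangles.
rank ∂_2 = 6, rank ∂_3 = 0 ⇒ b_2 = 6 − 6 − 0 = 0. So H_2 = 0.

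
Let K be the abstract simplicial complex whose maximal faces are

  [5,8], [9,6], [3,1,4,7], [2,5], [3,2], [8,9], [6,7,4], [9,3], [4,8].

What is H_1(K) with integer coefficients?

H_1 ≅ Z^3.

Take the total order 1 < 2 < 3 < 4 < 5 < 6 < 7 < 8 < 9 on the vertex set. Then K (dimension 3) consists of the simplices:

  0-simplices (9): [1], [2], [3], [4], [5], [6], [7], [8], [9]
  1-simplices (15): [1,3], [1,4], [1,7], [2,3], [2,5], [3,4], [3,7], [3,9], [4,6], [4,7], [4,8], [5,8], [6,7], [6,9], [8,9]
  2-simplices (5): [1,3,4], [1,3,7], [1,4,7], [3,4,7], [4,6,7]
  3-simplices (1): [1,3,4,7]

Hence C_0 ≅ Z^9, C_1 ≅ Z^15, C_2 ≅ Z^5, C_3 ≅ Z^1.

The boundary map ∂_1: C_1 → C_0 maps an edge to its endpoints' difference, ∂[p,q] = q − p. For instance
  ∂[1,4] = [4] − [1].
This gives a 9×15 integer matrix of rank 8; reducing to Smith normal form yields diagonal entries (1,1,1,1,1,1,1,1).

Boundary ∂_2: C_2 → C_1 acts by ∂[p,q,r] = [q,r] − [p,r] + [p,q]. For instance
  ∂[1,3,7] = [3,7] − [1,7] + [1,3],
  ∂[1,3,4] = [3,4] − [1,4] + [1,3].
The resulting 15×5 matrix has rank 4, and its Smith normal form has invariant factors (1,1,1,1).

∂_3: C_3 → C_2 sends each 3-simplex σ to the alternating sum Σ_i (−1)^i (σ with its i-th vertex removed). For instance
  ∂[1,3,4,7] = [3,4,7] − [1,4,7] + [1,3,7] − [1,3,4].
The 5×1 boundary matrix has rank 1 and Smith normal form diag(1).

Reading off H_k = ker ∂_k / im ∂_{k+1}:

  H_1: rank ker ∂_1 − rank ∂_2 = (15 − 8) − 4 = 3, and the invariant factors of ∂_2 are all 1, so H_1 = Z^3.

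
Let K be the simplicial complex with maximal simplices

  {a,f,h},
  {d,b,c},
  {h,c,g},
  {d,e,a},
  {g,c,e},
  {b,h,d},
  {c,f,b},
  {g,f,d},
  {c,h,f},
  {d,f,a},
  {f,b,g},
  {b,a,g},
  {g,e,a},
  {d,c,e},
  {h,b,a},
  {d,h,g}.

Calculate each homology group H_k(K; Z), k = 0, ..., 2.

Order the vertices as a < b < c < d < e < f < g < h. Listing each simplex with vertices in this order, K has dimension 2 with simplices:

  0-simplices (8): a, b, c, d, e, f, g, h
  1-simplices (24): ab, ad, ae, af, ag, ah, bc, bd, bf, bg, bh, cd, ce, cf, cg, ch, de, df, dg, dh, eg, fg, fh, gh
  2-simplices (16): abg, abh, ade, adf, aeg, afh, bcd, bcf, bdh, bfg, cde, ceg, cfh, cgh, dfg, dgh

giving chain groups C_0 ≅ Z^8, C_1 ≅ Z^24, C_2 ≅ Z^16.

∂_1: C_1 → C_0 is given by ∂[p,q] = [q] − [p]. For instance
  ∂af = f − a.
As a 8×24 matrix over Z this has rank 7, with invariant factors (1,1,1,1,1,1,1).

Boundary ∂_2: C_2 → C_1 sends each 2-simplex [p,q,r] to [q,r] − [p,r] + [p,q]. For instance
  ∂abh = bh − ah + ab,
  ∂cde = de − ce + cd.
This gives a 24×16 integer matrix of rank 15; reducing to Smith normal form yields diagonal entries (1,1,1,1,1,1,1,1,1,1,1,1,1,1,1).

Computing H_k = (kernel of ∂_k) / (image of ∂_{k+1}):

  H_0: rank C_0 − rank ∂_1 = 8 − 7 = 1, and the invariant factors of ∂_1 are all 1, so H_0 = Z.
  H_1: rank ker ∂_1 − rank ∂_2 = (24 − 7) − 15 = 2, and the invariant factors of ∂_2 are all 1, so H_1 = Z^2.
  H_2: rank ker ∂_2 − rank ∂_3 = (16 − 15) − 0 = 1, and there is no ∂_3, so H_2 = Z.

As a check, the Euler characteristic is 8 − 24 + 16 = 0, which agrees with 1 − 2 + 1 = 0.

H_0 = Z,  H_1 = Z^2,  H_2 = Z.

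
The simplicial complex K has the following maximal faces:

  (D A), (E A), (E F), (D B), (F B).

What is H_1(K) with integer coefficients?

Take the total order A < B < D < E < F on the vertex set. Then K (dimension 1) consists of the simplices:

  0-simplices (5): A, B, D, E, F
  1-simplices (5): AD, AE, BD, BF, EF

giving chain groups C_0 ≅ Z^5, C_1 ≅ Z^5.

Boundary ∂_1: C_1 → C_0 maps an edge to its endpoints' difference, ∂[p,q] = q − p.
The resulting 5×5 matrix has rank 4, and its Smith normal form has invariant factors (1,1,1,1).

Reading off H_k = ker ∂_k / im ∂_{k+1}:

  H_1: rank ker ∂_1 − rank ∂_2 = (5 − 4) − 0 = 1, and there is no ∂_2, so H_1 = Z.

H_1 ≅ Z.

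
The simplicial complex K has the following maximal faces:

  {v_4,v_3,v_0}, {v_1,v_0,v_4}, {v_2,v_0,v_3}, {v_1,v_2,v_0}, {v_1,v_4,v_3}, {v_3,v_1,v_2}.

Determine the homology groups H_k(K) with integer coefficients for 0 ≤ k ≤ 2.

Take the total order v_0 < v_1 < v_2 < v_3 < v_4 on the vertex set. Then K (dimension 2) consists of the simplices:

  0-simplices (5): [v_0], [v_1], [v_2], [v_3], [v_4]
  1-simplices (9): [v_0,v_1], [v_0,v_2], [v_0,v_3], [v_0,v_4], [v_1,v_2], [v_1,v_3], [v_1,v_4], [v_2,v_3], [v_3,v_4]
  2-simplices (6): [v_0,v_1,v_2], [v_0,v_1,v_4], [v_0,v_2,v_3], [v_0,v_3,v_4], [v_1,v_2,v_3], [v_1,v_3,v_4]

Hence C_0 ≅ Z^5, C_1 ≅ Z^9, C_2 ≅ Z^6.

Boundary ∂_1: C_1 → C_0 is given by ∂[p,q] = [q] − [p]. For instance
  ∂[v_1,v_4] = [v_4] − [v_1].
The resulting 5×9 matrix has rank 4, and its Smith normal form has invariant factors (1,1,1,1).

The boundary map ∂_2: C_2 → C_1 acts by ∂[p,q,r] = [q,r] − [p,r] + [p,q]. For instance
  ∂[v_0,v_1,v_2] = [v_1,v_2] − [v_0,v_2] + [v_0,v_1],
  ∂[v_0,v_2,v_3] = [v_2,v_3] − [v_0,v_3] + [v_0,v_2].
This gives a 9×6 integer matrix of rank 5; reducing to Smith normal form yields diagonal entries (1,1,1,1,1).

Now H_k = ker ∂_k / im ∂_{k+1}, so:

  H_0: rank C_0 − rank ∂_1 = 5 − 4 = 1, and the invariant factors of ∂_1 are all 1, so H_0 = Z.
  H_1: rank ker ∂_1 − rank ∂_2 = (9 − 4) − 5 = 0, and the invariant factors of ∂_2 are all 1, so H_1 = 0.
  H_2: rank ker ∂_2 − rank ∂_3 = (6 − 5) − 0 = 1, and there is no ∂_3, so H_2 = Z.

As a check, the Euler characteristic is 5 − 9 + 6 = 2, which agrees with 1 − 0 + 1 = 2.
(K is a triangulation of the 2-sphere S^2.)

H_0 ≅ Z,  H_1 = 0,  H_2 ≅ Z.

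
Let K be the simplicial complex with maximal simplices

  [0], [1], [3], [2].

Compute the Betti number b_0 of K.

b_0 = 4.

Take the total order 0 < 1 < 2 < 3 on the vertex set. Then K (dimension 0) consists of the simplices:

  0-simplices (4): [0], [1], [2], [3]

so the chain groups are C_0 ≅ Z^4.

Computing H_k = (kernel of ∂_k) / (image of ∂_{k+1}):

  H_0: rank C_0 − rank ∂_1 = 4 − 0 = 4, and there is no ∂_1, so H_0 ≅ Z^4.

(K is a triangulation of a set of 4 points.)

Hence the Betti numbers are b_0 = 4.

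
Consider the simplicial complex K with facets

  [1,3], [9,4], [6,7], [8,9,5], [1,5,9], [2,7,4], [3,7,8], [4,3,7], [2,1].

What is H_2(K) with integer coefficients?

H_2 ≅ 0.

Fix the vertex order 1 < 2 < 3 < 4 < 5 < 6 < 7 < 8 < 9 and write every simplex with vertices in increasing order. Then dim K = 2 and the simplices of K are:

  0-simplices (9): [1], [2], [3], [4], [5], [6], [7], [8], [9]
  1-simplices (16): [1,2], [1,3], [1,5], [1,9], [2,4], [2,7], [3,4], [3,7], [3,8], [4,7], [4,9], [5,8], [5,9], [6,7], [7,8], [8,9]
  2-simplices (5): [1,5,9], [2,4,7], [3,4,7], [3,7,8], [5,8,9]

giving chain groups C_0 ≅ Z^9, C_1 ≅ Z^16, C_2 ≅ Z^5.

The boundary map ∂_1: C_1 → C_0 is given by ∂[p,q] = [q] − [p]. For instance
  ∂[5,9] = [9] − [5].
The resulting 9×16 matrix has rank 8, and its Smith normal form has invariant factors (1,1,1,1,1,1,1,1).

Boundary ∂_2: C_2 → C_1 acts by ∂[p,q,r] = [q,r] − [p,r] + [p,q]. For instance
  ∂[3,4,7] = [4,7] − [3,7] + [3,4],
  ∂[2,4,7] = [4,7] − [2,7] + [2,4].
The resulting 16×5 matrix has rank 5, and its Smith normal form has invariant factors (1,1,1,1,1).

Computing H_k = (kernel of ∂_k) / (image of ∂_{k+1}):

  H_2: rank ker ∂_2 − rank ∂_3 = (5 − 5) − 0 = 0, and there is no ∂_3, so H_2 ≅ 0.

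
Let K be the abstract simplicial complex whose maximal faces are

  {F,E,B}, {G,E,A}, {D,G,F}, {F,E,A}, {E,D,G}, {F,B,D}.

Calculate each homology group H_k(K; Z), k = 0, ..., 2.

H_0 ≅ Z,  H_1 ≅ Z,  H_2 = 0.

Take the total order A < B < D < E < F < G on the vertex set. Then K (dimension 2) consists of the simplices:

  0-simplices (6): A, B, D, E, F, G
  1-simplices (12): AE, AF, AG, BD, BE, BF, DE, DF, DG, EF, EG, FG
  2-simplices (6): AEF, AEG, BDF, BEF, DEG, DFG

so the chain groups are C_0 ≅ Z^6, C_1 ≅ Z^12, C_2 ≅ Z^6.

∂_1: C_1 → C_0 is given by ∂[p,q] = [q] − [p].
The 6×12 boundary matrix has rank 5 and Smith normal form diag(1,1,1,1,1).

Boundary ∂_2: C_2 → C_1 acts by ∂[p,q,r] = [q,r] − [p,r] + [p,q]. For instance
  ∂BEF = EF − BF + BE,
  ∂BDF = DF − BF + BD.
This gives a 12×6 integer matrix of rank 6; reducing to Smith normal form yields diagonal entries (1,1,1,1,1,1).

Now H_k = ker ∂_k / im ∂_{k+1}, so:

  H_0: rank C_0 − rank ∂_1 = 6 − 5 = 1, and the invariant factors of ∂_1 are all 1, so H_0 ≅ Z.
  H_1: rank ker ∂_1 − rank ∂_2 = (12 − 5) − 6 = 1, and the invariant factors of ∂_2 are all 1, so H_1 ≅ Z.
  H_2: rank ker ∂_2 − rank ∂_3 = (6 − 6) − 0 = 0, and there is no ∂_3, so H_2 ≅ 0.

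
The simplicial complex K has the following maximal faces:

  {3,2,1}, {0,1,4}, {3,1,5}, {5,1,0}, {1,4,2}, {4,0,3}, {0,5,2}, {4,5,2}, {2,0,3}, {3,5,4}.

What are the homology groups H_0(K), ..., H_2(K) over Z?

H_0 ≅ Z,  H_1 ≅ Z/2,  H_2 = 0.

We work with the vertex ordering 0 < 1 < 2 < 3 < 4 < 5. The simplices of K, each written with vertices in increasing order, are:

  0-simplices (6): [0], [1], [2], [3], [4], [5]
  1-simplices (15): [0,1], [0,2], [0,3], [0,4], [0,5], [1,2], [1,3], [1,4], [1,5], [2,3], [2,4], [2,5], [3,4], [3,5], [4,5]
  2-simplices (10): [0,1,4], [0,1,5], [0,2,3], [0,2,5], [0,3,4], [1,2,3], [1,2,4], [1,3,5], [2,4,5], [3,4,5]

giving chain groups C_0 ≅ Z^6, C_1 ≅ Z^15, C_2 ≅ Z^10.

Boundary ∂_1: C_1 → C_0 is given by ∂[p,q] = [q] − [p]. For instance
  ∂[1,3] = [3] − [1].
The resulting 6×15 matrix has rank 5, and its Smith normal form has invariant factors (1,1,1,1,1).

∂_2: C_2 → C_1 sends each 2-simplex [p,q,r] to [q,r] − [p,r] + [p,q]. For instance
  ∂[2,4,5] = [4,5] − [2,5] + [2,4],
  ∂[3,4,5] = [4,5] − [3,5] + [3,4].
As a 15×10 matrix over Z this has rank 10, with invariant factors (1,1,1,1,1,1,1,1,1,2).

Reading off H_k = ker ∂_k / im ∂_{k+1}:

  H_0: rank C_0 − rank ∂_1 = 6 − 5 = 1, and the invariant factors of ∂_1 are all 1, so H_0 ≅ Z.
  H_1: rank ker ∂_1 − rank ∂_2 = (15 − 5) − 10 = 0, and ∂_2 has invariant factor 2 > 1, so H_1 ≅ Z/2.
  H_2: rank ker ∂_2 − rank ∂_3 = (10 − 10) − 0 = 0, and there is no ∂_3, so H_2 ≅ 0.

(K is a triangulation of the real projective plane RP^2.)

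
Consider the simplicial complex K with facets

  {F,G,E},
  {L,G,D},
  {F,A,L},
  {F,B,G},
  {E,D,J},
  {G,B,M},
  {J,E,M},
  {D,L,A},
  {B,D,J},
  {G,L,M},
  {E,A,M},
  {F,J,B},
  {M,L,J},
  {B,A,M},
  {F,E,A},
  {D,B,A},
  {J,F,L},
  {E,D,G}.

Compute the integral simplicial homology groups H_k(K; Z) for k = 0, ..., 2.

H_0 = Z,  H_1 = Z^2,  H_2 = Z.

Fix the vertex order A < B < D < E < F < G < J < L < M and write every simplex with vertices in increasing order. Then dim K = 2 and the simplices of K are:

  0-simplices (9): A, B, D, E, F, G, J, L, M
  1-simplices (27): AB, AD, AE, AF, AL, AM, BD, BF, BG, BJ, BM, DE, DG, DJ, DL, EF, EG, EJ, EM, FG, FJ, FL, GL, GM, JL, JM, LM
  2-simplices (18): ABD, ABM, ADL, AEF, AEM, AFL, BDJ, BFG, BFJ, BGM, DEG, DEJ, DGL, EFG, EJM, FJL, GLM, JLM

so the chain groups are C_0 ≅ Z^9, C_1 ≅ Z^27, C_2 ≅ Z^18.

The boundary map ∂_1: C_1 → C_0 sends each edge [p,q] (with p < q) to q − p. For instance
  ∂BF = F − B.
The 9×27 boundary matrix has rank 8 and Smith normal form diag(1,1,1,1,1,1,1,1).

Boundary ∂_2: C_2 → C_1 maps a triangle to the signed sum of its edges. For instance
  ∂ADL = DL − AL + AD,
  ∂BFJ = FJ − BJ + BF.
The 27×18 boundary matrix has rank 17 and Smith normal form diag(1,1,1,1,1,1,1,1,1,1,1,1,1,1,1,1,1).

From H_k ≅ ker(∂_k) / im(∂_{k+1}) we obtain:

  H_0: rank C_0 − rank ∂_1 = 9 − 8 = 1, and the invariant factors of ∂_1 are all 1, so H_0 = Z.
  H_1: rank ker ∂_1 − rank ∂_2 = (27 − 8) − 17 = 2, and the invariant factors of ∂_2 are all 1, so H_1 = Z^2.
  H_2: rank ker ∂_2 − rank ∂_3 = (18 − 17) − 0 = 1, and there is no ∂_3, so H_2 = Z.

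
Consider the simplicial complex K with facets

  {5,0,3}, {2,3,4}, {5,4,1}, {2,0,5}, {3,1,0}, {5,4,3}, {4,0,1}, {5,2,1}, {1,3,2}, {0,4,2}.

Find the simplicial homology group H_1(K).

H_1 ≅ Z/2.

Order the vertices as 0 < 1 < 2 < 3 < 4 < 5. Listing each simplex with vertices in this order, K has dimension 2 with simplices:

  0-simplices (6): [0], [1], [2], [3], [4], [5]
  1-simplices (15): [0,1], [0,2], [0,3], [0,4], [0,5], [1,2], [1,3], [1,4], [1,5], [2,3], [2,4], [2,5], [3,4], [3,5], [4,5]
  2-simplices (10): [0,1,3], [0,1,4], [0,2,4], [0,2,5], [0,3,5], [1,2,3], [1,2,5], [1,4,5], [2,3,4], [3,4,5]

giving chain groups C_0 ≅ Z^6, C_1 ≅ Z^15, C_2 ≅ Z^10.

Boundary ∂_1: C_1 → C_0 sends each edge [p,q] (with p < q) to q − p. For instance
  ∂[3,5] = [5] − [3].
As a 6×15 matrix over Z this has rank 5, with invariant factors (1,1,1,1,1).

The boundary map ∂_2: C_2 → C_1 maps a triangle to the signed sum of its edges. For instance
  ∂[0,1,4] = [1,4] − [0,4] + [0,1],
  ∂[0,2,5] = [2,5] − [0,5] + [0,2].
The 15×10 boundary matrix has rank 10 and Smith normal form diag(1,1,1,1,1,1,1,1,1,2).

Now H_k = ker ∂_k / im ∂_{k+1}, so:

  H_1: rank ker ∂_1 − rank ∂_2 = (15 − 5) − 10 = 0, and ∂_2 has invariant factor 2 > 1, so H_1 ≅ Z/2.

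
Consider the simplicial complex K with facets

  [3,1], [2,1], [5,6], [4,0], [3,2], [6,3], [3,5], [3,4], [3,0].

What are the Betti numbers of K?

Order the vertices as 0 < 1 < 2 < 3 < 4 < 5 < 6. Listing each simplex with vertices in this order, K has dimension 1 with simplices:

  0-simplices (7): [0], [1], [2], [3], [4], [5], [6]
  1-simplices (9): [0,3], [0,4], [1,2], [1,3], [2,3], [3,4], [3,5], [3,6], [5,6]

giving chain groups C_0 ≅ Z^7, C_1 ≅ Z^9.

Boundary ∂_1: C_1 → C_0 sends each edge [p,q] (with p < q) to q − p. For instance
  ∂[3,5] = [5] − [3].
The resulting 7×9 matrix has rank 6, and its Smith normal form has invariant factors (1,1,1,1,1,1).

Computing H_k = (kernel of ∂_k) / (image of ∂_{k+1}):

  H_0: rank C_0 − rank ∂_1 = 7 − 6 = 1, and the invariant factors of ∂_1 are all 1, so H_0 = Z.
  H_1: rank ker ∂_1 − rank ∂_2 = (9 − 6) − 0 = 3, and there is no ∂_2, so H_1 = Z^3.

(K is a triangulation of a wedge of 3 circles.)

Hence the Betti numbers are b_0 = 1, b_1 = 3.

b_0 = 1, b_1 = 3.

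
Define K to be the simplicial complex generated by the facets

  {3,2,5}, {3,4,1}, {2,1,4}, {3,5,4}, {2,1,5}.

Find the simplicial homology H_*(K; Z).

H_0 = Z,  H_1 = Z,  H_2 = 0.

We work with the vertex ordering 1 < 2 < 3 < 4 < 5. The simplices of K, each written with vertices in increasing order, are:

  0-simplices (5): [1], [2], [3], [4], [5]
  1-simplices (10): [1,2], [1,3], [1,4], [1,5], [2,3], [2,4], [2,5], [3,4], [3,5], [4,5]
  2-simplices (5): [1,2,4], [1,2,5], [1,3,4], [2,3,5], [3,4,5]

so the chain groups are C_0 ≅ Z^5, C_1 ≅ Z^10, C_2 ≅ Z^5.

∂_1: C_1 → C_0 sends each edge [p,q] (with p < q) to q − p. For instance
  ∂[1,5] = [5] − [1].
The 5×10 boundary matrix has rank 4 and Smith normal form diag(1,1,1,1).

The boundary map ∂_2: C_2 → C_1 maps a triangle to the signed sum of its edges. For instance
  ∂[1,3,4] = [3,4] − [1,4] + [1,3],
  ∂[2,3,5] = [3,5] − [2,5] + [2,3].
As a 10×5 matrix over Z this has rank 5, with invariant factors (1,1,1,1,1).

Reading off H_k = ker ∂_k / im ∂_{k+1}:

  H_0: rank C_0 − rank ∂_1 = 5 − 4 = 1, and the invariant factors of ∂_1 are all 1, so H_0 = Z.
  H_1: rank ker ∂_1 − rank ∂_2 = (10 − 4) − 5 = 1, and the invariant factors of ∂_2 are all 1, so H_1 = Z.
  H_2: rank ker ∂_2 − rank ∂_3 = (5 − 5) − 0 = 0, and there is no ∂_3, so H_2 = 0.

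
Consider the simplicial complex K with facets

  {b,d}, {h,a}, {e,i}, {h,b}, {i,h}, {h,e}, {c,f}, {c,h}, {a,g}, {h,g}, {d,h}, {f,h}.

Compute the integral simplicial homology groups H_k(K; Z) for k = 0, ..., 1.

H_0 ≅ Z,  H_1 ≅ Z^4.

Take the total order a < b < c < d < e < f < g < h < i on the vertex set. Then K (dimension 1) consists of the simplices:

  0-simplices (9): a, b, c, d, e, f, g, h, i
  1-simplices (12): ag, ah, bd, bh, cf, ch, dh, eh, ei, fh, gh, hi

Hence C_0 ≅ Z^9, C_1 ≅ Z^12.

The boundary map ∂_1: C_1 → C_0 maps an edge to its endpoints' difference, ∂[p,q] = q − p. For instance
  ∂fh = h − f.
This gives a 9×12 integer matrix of rank 8; reducing to Smith normal form yields diagonal entries (1,1,1,1,1,1,1,1).

From H_k ≅ ker(∂_k) / im(∂_{k+1}) we obtain:

  H_0: rank C_0 − rank ∂_1 = 9 − 8 = 1, and the invariant factors of ∂_1 are all 1, so H_0 = Z.
  H_1: rank ker ∂_1 − rank ∂_2 = (12 − 8) − 0 = 4, and there is no ∂_2, so H_1 = Z^4.

As a check, the Euler characteristic is 9 − 12 = -3, which agrees with 1 − 4 = -3.
(K is a triangulation of a wedge of 4 circles.)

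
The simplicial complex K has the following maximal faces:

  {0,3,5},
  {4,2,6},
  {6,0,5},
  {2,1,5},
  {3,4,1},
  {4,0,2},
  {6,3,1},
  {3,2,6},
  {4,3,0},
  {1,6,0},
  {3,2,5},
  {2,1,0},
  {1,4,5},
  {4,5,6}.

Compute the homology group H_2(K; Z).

Fix the vertex order 0 < 1 < 2 < 3 < 4 < 5 < 6 and write every simplex with vertices in increasing order. Then dim K = 2 and the simplices of K are:

  0-simplices (7): [0], [1], [2], [3], [4], [5], [6]
  1-simplices (21): [0,1], [0,2], [0,3], [0,4], [0,5], [0,6], [1,2], [1,3], [1,4], [1,5], [1,6], [2,3], [2,4], [2,5], [2,6], [3,4], [3,5], [3,6], [4,5], [4,6], [5,6]
  2-simplices (14): [0,1,2], [0,1,6], [0,2,4], [0,3,4], [0,3,5], [0,5,6], [1,2,5], [1,3,4], [1,3,6], [1,4,5], [2,3,5], [2,3,6], [2,4,6], [4,5,6]

Hence C_0 ≅ Z^7, C_1 ≅ Z^21, C_2 ≅ Z^14.

∂_1: C_1 → C_0 maps an edge to its endpoints' difference, ∂[p,q] = q − p.
The resulting 7×21 matrix has rank 6, and its Smith normal form has invariant factors (1,1,1,1,1,1).

The boundary map ∂_2: C_2 → C_1 maps a triangle to the signed sum of its edges. For instance
  ∂[1,3,6] = [3,6] − [1,6] + [1,3],
  ∂[0,5,6] = [5,6] − [0,6] + [0,5].
The resulting 21×14 matrix has rank 13, and its Smith normal form has invariant factors (1,1,1,1,1,1,1,1,1,1,1,1,1).

From H_k ≅ ker(∂_k) / im(∂_{k+1}) we obtain:

  H_2: rank ker ∂_2 − rank ∂_3 = (14 − 13) − 0 = 1, and there is no ∂_3, so H_2 ≅ Z.

H_2 ≅ Z.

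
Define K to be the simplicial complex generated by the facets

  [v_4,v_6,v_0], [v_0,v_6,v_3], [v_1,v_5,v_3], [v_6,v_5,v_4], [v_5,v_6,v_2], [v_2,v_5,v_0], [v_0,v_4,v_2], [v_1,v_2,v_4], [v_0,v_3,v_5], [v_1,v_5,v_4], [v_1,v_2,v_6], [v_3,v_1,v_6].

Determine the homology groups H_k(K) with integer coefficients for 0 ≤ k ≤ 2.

Take the total order v_0 < v_1 < v_2 < v_3 < v_4 < v_5 < v_6 on the vertex set. Then K (dimension 2) consists of the simplices:

  0-simplices (7): [v_0], [v_1], [v_2], [v_3], [v_4], [v_5], [v_6]
  1-simplices (18): (18 of them)
  2-simplices (12): (12 of them)

giving chain groups C_0 ≅ Z^7, C_1 ≅ Z^18, C_2 ≅ Z^12.

Boundary ∂_1: C_1 → C_0 is given by ∂[p,q] = [q] − [p]. For instance
  ∂[v_0,v_2] = [v_2] − [v_0].
The 7×18 boundary matrix has rank 6 and Smith normal form diag(1,1,1,1,1,1).

The boundary map ∂_2: C_2 → C_1 acts by ∂[p,q,r] = [q,r] − [p,r] + [p,q]. For instance
  ∂[v_0,v_2,v_4] = [v_2,v_4] − [v_0,v_4] + [v_0,v_2],
  ∂[v_1,v_2,v_4] = [v_2,v_4] − [v_1,v_4] + [v_1,v_2].
This gives a 18×12 integer matrix of rank 12; reducing to Smith normal form yields diagonal entries (1,1,1,1,1,1,1,1,1,1,1,2).

Reading off H_k = ker ∂_k / im ∂_{k+1}:

  H_0: rank C_0 − rank ∂_1 = 7 − 6 = 1, and the invariant factors of ∂_1 are all 1, so H_0 ≅ Z.
  H_1: rank ker ∂_1 − rank ∂_2 = (18 − 6) − 12 = 0, and ∂_2 has invariant factor 2 > 1, so H_1 ≅ Z_2.
  H_2: rank ker ∂_2 − rank ∂_3 = (12 − 12) − 0 = 0, and there is no ∂_3, so H_2 ≅ 0.

H_0 = Z,  H_1 = Z_2,  H_2 = 0.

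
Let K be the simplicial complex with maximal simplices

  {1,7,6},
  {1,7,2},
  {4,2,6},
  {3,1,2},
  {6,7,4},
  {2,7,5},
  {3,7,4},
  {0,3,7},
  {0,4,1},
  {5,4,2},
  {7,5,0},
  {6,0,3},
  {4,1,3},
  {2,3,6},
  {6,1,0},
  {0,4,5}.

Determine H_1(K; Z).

Fix the vertex order 0 < 1 < 2 < 3 < 4 < 5 < 6 < 7 and write every simplex with vertices in increasing order. Then dim K = 2 and the simplices of K are:

  0-simplices (8): [0], [1], [2], [3], [4], [5], [6], [7]
  1-simplices (24): (24 of them)
  2-simplices (16): [0,1,4], [0,1,6], [0,3,6], [0,3,7], [0,4,5], [0,5,7], [1,2,3], [1,2,7], [1,3,4], [1,6,7], [2,3,6], [2,4,5], [2,4,6], [2,5,7], [3,4,7], [4,6,7]

so the chain groups are C_0 ≅ Z^8, C_1 ≅ Z^24, C_2 ≅ Z^16.

Boundary ∂_1: C_1 → C_0 is given by ∂[p,q] = [q] − [p].
As a 8×24 matrix over Z this has rank 7, with invariant factors (1,1,1,1,1,1,1).

∂_2: C_2 → C_1 acts by ∂[p,q,r] = [q,r] − [p,r] + [p,q]. For instance
  ∂[0,4,5] = [4,5] − [0,5] + [0,4],
  ∂[1,2,3] = [2,3] − [1,3] + [1,2].
This gives a 24×16 integer matrix of rank 15; reducing to Smith normal form yields diagonal entries (1,1,1,1,1,1,1,1,1,1,1,1,1,1,1).

Now H_k = ker ∂_k / im ∂_{k+1}, so:

  H_1: rank ker ∂_1 − rank ∂_2 = (24 − 7) − 15 = 2, and the invariant factors of ∂_2 are all 1, so H_1 = Z^2.

H_1 ≅ Z^2.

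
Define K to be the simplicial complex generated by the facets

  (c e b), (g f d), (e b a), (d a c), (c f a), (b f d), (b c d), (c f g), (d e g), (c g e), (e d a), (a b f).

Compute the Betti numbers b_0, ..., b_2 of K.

Order the vertices as a < b < c < d < e < f < g. Listing each simplex with vertices in this order, K has dimension 2 with simplices:

  0-simplices (7): a, b, c, d, e, f, g
  1-simplices (18): ab, ac, ad, ae, af, bc, bd, be, bf, cd, ce, cf, cg, de, df, dg, eg, fg
  2-simplices (12): abe, abf, acd, acf, ade, bcd, bce, bdf, ceg, cfg, deg, dfg

Hence C_0 ≅ Z^7, C_1 ≅ Z^18, C_2 ≅ Z^12.

Boundary ∂_1: C_1 → C_0 is given by ∂[p,q] = [q] − [p].
As a 7×18 matrix over Z this has rank 6, with invariant factors (1,1,1,1,1,1).

∂_2: C_2 → C_1 sends each 2-simplex [p,q,r] to [q,r] − [p,r] + [p,q]. For instance
  ∂cfg = fg − cg + cf,
  ∂ade = de − ae + ad.
The resulting 18×12 matrix has rank 12, and its Smith normal form has invariant factors (1,1,1,1,1,1,1,1,1,1,1,2).

Now H_k = ker ∂_k / im ∂_{k+1}, so:

  H_0: rank C_0 − rank ∂_1 = 7 − 6 = 1, and the invariant factors of ∂_1 are all 1, so H_0 = Z.
  H_1: rank ker ∂_1 − rank ∂_2 = (18 − 6) − 12 = 0, and ∂_2 has invariant factor 2 > 1, so H_1 = Z/2.
  H_2: rank ker ∂_2 − rank ∂_3 = (12 − 12) − 0 = 0, and there is no ∂_3, so H_2 = 0.

As a check, the Euler characteristic is 7 − 18 + 12 = 1, which agrees with 1 − 0 + 0 = 1.

Hence the Betti numbers are b_0 = 1, b_1 = 0, b_2 = 0.

b_0 = 1, b_1 = 0, b_2 = 0.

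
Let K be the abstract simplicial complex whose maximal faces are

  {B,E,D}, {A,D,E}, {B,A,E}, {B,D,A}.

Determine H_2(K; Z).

Order the vertices as A < B < D < E. Listing each simplex with vertices in this order, K has dimension 2 with simplices:

  0-simplices (4): A, B, D, E
  1-simplices (6): AB, AD, AE, BD, BE, DE
  2-simplices (4): ABD, ABE, ADE, BDE

giving chain groups C_0 ≅ Z^4, C_1 ≅ Z^6, C_2 ≅ Z^4.

The boundary map ∂_1: C_1 → C_0 is given by ∂[p,q] = [q] − [p].
As a 4×6 matrix over Z this has rank 3, with invariant factors (1,1,1).

∂_2: C_2 → C_1 acts by ∂[p,q,r] = [q,r] − [p,r] + [p,q]. For instance
  ∂BDE = DE − BE + BD,
  ∂ADE = DE − AE + AD.
As a 6×4 matrix over Z this has rank 3, with invariant factors (1,1,1).

Computing H_k = (kernel of ∂_k) / (image of ∂_{k+1}):

  H_2: rank ker ∂_2 − rank ∂_3 = (4 − 3) − 0 = 1, and there is no ∂_3, so H_2 = Z.

(K is a triangulation of the 2-sphere S^2.)

H_2 = Z.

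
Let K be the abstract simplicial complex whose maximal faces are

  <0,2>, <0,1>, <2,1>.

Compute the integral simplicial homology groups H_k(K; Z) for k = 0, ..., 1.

H_0 ≅ Z,  H_1 ≅ Z.

Fix the vertex order 0 < 1 < 2 and write every simplex with vertices in increasing order. Then dim K = 1 and the simplices of K are:

  0-simplices (3): [0], [1], [2]
  1-simplices (3): [0,1], [0,2], [1,2]

Hence C_0 ≅ Z^3, C_1 ≅ Z^3.

∂_1: C_1 → C_0 sends each edge [p,q] (with p < q) to q − p. For instance
  ∂[0,2] = [2] − [0].
The resulting 3×3 matrix has rank 2, and its Smith normal form has invariant factors (1,1).

Computing H_k = (kernel of ∂_k) / (image of ∂_{k+1}):

  H_0: rank C_0 − rank ∂_1 = 3 − 2 = 1, and the invariant factors of ∂_1 are all 1, so H_0 ≅ Z.
  H_1: rank ker ∂_1 − rank ∂_2 = (3 − 2) − 0 = 1, and there is no ∂_2, so H_1 ≅ Z.

As a check, the Euler characteristic is 3 − 3 = 0, which agrees with 1 − 1 = 0.
(K is a triangulation of the circle S^1.)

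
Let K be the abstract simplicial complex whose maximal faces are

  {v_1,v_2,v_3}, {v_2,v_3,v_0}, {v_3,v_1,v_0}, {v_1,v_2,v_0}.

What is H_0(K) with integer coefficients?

We work with the vertex ordering v_0 < v_1 < v_2 < v_3. The simplices of K, each written with vertices in increasing order, are:

  0-simplices (4): [v_0], [v_1], [v_2], [v_3]
  1-simplices (6): [v_0,v_1], [v_0,v_2], [v_0,v_3], [v_1,v_2], [v_1,v_3], [v_2,v_3]
  2-simplices (4): [v_0,v_1,v_2], [v_0,v_1,v_3], [v_0,v_2,v_3], [v_1,v_2,v_3]

so the chain groups are C_0 ≅ Z^4, C_1 ≅ Z^6, C_2 ≅ Z^4.

Boundary ∂_1: C_1 → C_0 sends each edge [p,q] (with p < q) to q − p.
The resulting 4×6 matrix has rank 3, and its Smith normal form has invariant factors (1,1,1).

The boundary map ∂_2: C_2 → C_1 maps a triangle to the signed sum of its edges. For instance
  ∂[v_1,v_2,v_3] = [v_2,v_3] − [v_1,v_3] + [v_1,v_2],
  ∂[v_0,v_2,v_3] = [v_2,v_3] − [v_0,v_3] + [v_0,v_2].
As a 6×4 matrix over Z this has rank 3, with invariant factors (1,1,1).

From H_k ≅ ker(∂_k) / im(∂_{k+1}) we obtain:

  H_0: rank C_0 − rank ∂_1 = 4 − 3 = 1, and the invariant factors of ∂_1 are all 1, so H_0 = Z.

(K is a triangulation of the 2-sphere S^2.)

H_0 ≅ Z.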